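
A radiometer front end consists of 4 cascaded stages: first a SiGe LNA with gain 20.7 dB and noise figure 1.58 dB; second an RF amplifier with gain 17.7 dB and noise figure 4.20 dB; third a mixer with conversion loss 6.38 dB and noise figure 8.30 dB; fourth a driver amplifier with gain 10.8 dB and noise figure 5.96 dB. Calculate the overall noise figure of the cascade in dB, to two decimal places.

Convert to linear (a loss of L dB is a gain of −L dB): F_i = 10^(NF_i/10), G_i = 10^(G_i,dB/10)
  Stage 1: F_1 = 10^(1.58/10) = 1.439, G_1 = 10^(20.7/10) = 117.5
  Stage 2: F_2 = 10^(4.20/10) = 2.630, G_2 = 10^(17.7/10) = 58.88
  Stage 3: F_3 = 10^(8.30/10) = 6.761, G_3 = 10^(−6.38/10) = 0.2301
  Stage 4: F_4 = 10^(5.96/10) = 3.945, G_4 = 10^(10.8/10) = 12.02
Friis cascade:
  F = 1.439 + (2.630 − 1)/117.5 + (6.761 − 1)/6918 + (3.945 − 1)/1592 = 1.455
NF = 10 log₁₀(1.455) = 1.63 dB

1.63 dB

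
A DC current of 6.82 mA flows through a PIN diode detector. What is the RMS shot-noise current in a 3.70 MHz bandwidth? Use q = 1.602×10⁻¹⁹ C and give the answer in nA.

I_n = √(2qI·B)
2qI·B = 2 × 1.602×10⁻¹⁹ × 6.82×10⁻³ × 3.70×10⁶ = 8.08×10⁻¹⁵ A²
I_n = √(8.08×10⁻¹⁵) = 8.99×10⁻⁸ A = 89.9 nA

89.9 nA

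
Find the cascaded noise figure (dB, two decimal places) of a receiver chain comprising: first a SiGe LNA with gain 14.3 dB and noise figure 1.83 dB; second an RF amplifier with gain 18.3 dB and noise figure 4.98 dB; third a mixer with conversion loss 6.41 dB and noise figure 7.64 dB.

Convert to linear (a loss of L dB is a gain of −L dB): F_i = 10^(NF_i/10), G_i = 10^(G_i,dB/10)
  Stage 1: F_1 = 10^(1.83/10) = 1.524, G_1 = 10^(14.3/10) = 26.92
  Stage 2: F_2 = 10^(4.98/10) = 3.148, G_2 = 10^(18.3/10) = 67.61
  Stage 3: F_3 = 10^(7.64/10) = 5.808, G_3 = 10^(−6.41/10) = 0.2286
Friis cascade:
  F = 1.524 + (3.148 − 1)/26.92 + (5.808 − 1)/1820 = 1.606
NF = 10 log₁₀(1.606) = 2.06 dB

2.06 dB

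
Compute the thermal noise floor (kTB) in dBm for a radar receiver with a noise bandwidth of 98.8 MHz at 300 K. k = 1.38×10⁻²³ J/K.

−93.9 dBm

P_n = kTB = 1.38×10⁻²³ × 300 × 9.88×10⁷ = 4.09×10⁻¹³ W
In dBm: 10 log₁₀(4.09×10⁻¹³ / 10⁻³) = −93.9 dBm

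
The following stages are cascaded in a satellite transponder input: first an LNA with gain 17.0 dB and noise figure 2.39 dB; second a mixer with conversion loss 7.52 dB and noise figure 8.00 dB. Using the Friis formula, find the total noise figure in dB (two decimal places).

Convert to linear (a loss of L dB is a gain of −L dB): F_i = 10^(NF_i/10), G_i = 10^(G_i,dB/10)
  Stage 1: F_1 = 10^(2.39/10) = 1.734, G_1 = 10^(17.0/10) = 50.12
  Stage 2: F_2 = 10^(8.00/10) = 6.310, G_2 = 10^(−7.52/10) = 0.1770
Friis cascade:
  F = 1.734 + (6.310 − 1)/50.12 = 1.840
NF = 10 log₁₀(1.840) = 2.65 dB

2.65 dB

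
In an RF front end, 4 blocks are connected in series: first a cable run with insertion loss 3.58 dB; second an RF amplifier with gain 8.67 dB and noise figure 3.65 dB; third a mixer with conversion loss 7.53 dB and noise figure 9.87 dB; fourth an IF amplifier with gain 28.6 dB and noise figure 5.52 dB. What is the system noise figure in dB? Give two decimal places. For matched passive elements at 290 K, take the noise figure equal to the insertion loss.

Convert to linear (a loss of L dB is a gain of −L dB): F_i = 10^(NF_i/10), G_i = 10^(G_i,dB/10)
  Stage 1: F_1 = 10^(3.58/10) = 2.280, G_1 = 10^(−3.58/10) = 0.4385
  Stage 2: F_2 = 10^(3.65/10) = 2.317, G_2 = 10^(8.67/10) = 7.362
  Stage 3: F_3 = 10^(9.87/10) = 9.705, G_3 = 10^(−7.53/10) = 0.1766
  Stage 4: F_4 = 10^(5.52/10) = 3.565, G_4 = 10^(28.6/10) = 724.4
Friis cascade:
  F = 2.280 + (2.317 − 1)/0.4385 + (9.705 − 1)/3.228 + (3.565 − 1)/0.5702 = 12.48
NF = 10 log₁₀(12.48) = 10.96 dB

10.96 dB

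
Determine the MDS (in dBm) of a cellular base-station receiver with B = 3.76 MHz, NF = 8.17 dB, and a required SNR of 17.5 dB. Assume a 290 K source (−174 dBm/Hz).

Sensitivity = −174 + 10 log₁₀(B) + NF + SNR_min
= −174 + 65.75 + 8.17 + 17.5
= −82.58 dBm → −82.6 dBm

−82.6 dBm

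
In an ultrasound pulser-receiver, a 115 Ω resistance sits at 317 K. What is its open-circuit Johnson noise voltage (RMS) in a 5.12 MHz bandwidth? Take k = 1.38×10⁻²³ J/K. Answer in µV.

3.21 µV

V_n = √(4kTRB)
4kTRB = 4 × 1.38×10⁻²³ × 317 × 1.15×10² × 5.12×10⁶ = 1.03×10⁻¹¹ V²
V_n = √(1.03×10⁻¹¹) = 3.21×10⁻⁶ V = 3.21 µV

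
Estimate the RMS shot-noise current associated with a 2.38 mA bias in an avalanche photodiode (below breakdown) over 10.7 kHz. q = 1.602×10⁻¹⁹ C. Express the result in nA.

2.86 nA

I_n = √(2qI·B)
2qI·B = 2 × 1.602×10⁻¹⁹ × 2.38×10⁻³ × 1.07×10⁴ = 8.16×10⁻¹⁸ A²
I_n = √(8.16×10⁻¹⁸) = 2.86×10⁻⁹ A = 2.86 nA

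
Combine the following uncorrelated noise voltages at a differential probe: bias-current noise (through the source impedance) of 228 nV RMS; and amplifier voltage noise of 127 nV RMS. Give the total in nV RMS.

Uncorrelated sources add in power (mean-square): V_tot = √(ΣV_i²)
V_tot = √[(2.28×10⁻⁷)² + (1.27×10⁻⁷)²] = 2.61×10⁻⁷ V = 261 nV

261 nV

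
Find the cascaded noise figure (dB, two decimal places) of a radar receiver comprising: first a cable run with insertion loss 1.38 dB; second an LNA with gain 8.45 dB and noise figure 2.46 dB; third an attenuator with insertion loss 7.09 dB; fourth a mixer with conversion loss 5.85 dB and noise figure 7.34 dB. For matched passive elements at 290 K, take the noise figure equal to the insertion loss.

Convert to linear (a loss of L dB is a gain of −L dB): F_i = 10^(NF_i/10), G_i = 10^(G_i,dB/10)
  Stage 1: F_1 = 10^(1.38/10) = 1.374, G_1 = 10^(−1.38/10) = 0.7278
  Stage 2: F_2 = 10^(2.46/10) = 1.762, G_2 = 10^(8.45/10) = 6.998
  Stage 3: F_3 = 10^(7.09/10) = 5.117, G_3 = 10^(−7.09/10) = 0.1954
  Stage 4: F_4 = 10^(7.34/10) = 5.420, G_4 = 10^(−5.85/10) = 0.2600
Friis cascade:
  F = 1.374 + (1.762 − 1)/0.7278 + (5.117 − 1)/5.093 + (5.420 − 1)/0.9954 = 7.670
NF = 10 log₁₀(7.670) = 8.85 dB

8.85 dB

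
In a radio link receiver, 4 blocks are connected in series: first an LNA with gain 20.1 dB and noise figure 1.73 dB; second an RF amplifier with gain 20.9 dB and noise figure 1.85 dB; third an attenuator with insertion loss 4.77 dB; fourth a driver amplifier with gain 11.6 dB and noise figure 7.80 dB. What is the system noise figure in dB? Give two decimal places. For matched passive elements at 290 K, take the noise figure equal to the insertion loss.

Convert to linear (a loss of L dB is a gain of −L dB): F_i = 10^(NF_i/10), G_i = 10^(G_i,dB/10)
  Stage 1: F_1 = 10^(1.73/10) = 1.489, G_1 = 10^(20.1/10) = 102.3
  Stage 2: F_2 = 10^(1.85/10) = 1.531, G_2 = 10^(20.9/10) = 123.0
  Stage 3: F_3 = 10^(4.77/10) = 2.999, G_3 = 10^(−4.77/10) = 0.3334
  Stage 4: F_4 = 10^(7.80/10) = 6.026, G_4 = 10^(11.6/10) = 14.45
Friis cascade:
  F = 1.489 + (1.531 − 1)/102.3 + (2.999 − 1)/1.259×10⁴ + (6.026 − 1)/4198 = 1.496
NF = 10 log₁₀(1.496) = 1.75 dB

1.75 dB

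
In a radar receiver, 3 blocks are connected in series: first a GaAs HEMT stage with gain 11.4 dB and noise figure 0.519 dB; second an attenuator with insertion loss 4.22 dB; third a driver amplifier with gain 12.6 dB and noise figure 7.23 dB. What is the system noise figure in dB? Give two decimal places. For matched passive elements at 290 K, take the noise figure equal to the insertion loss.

3.15 dB

Convert to linear (a loss of L dB is a gain of −L dB): F_i = 10^(NF_i/10), G_i = 10^(G_i,dB/10)
  Stage 1: F_1 = 10^(0.519/10) = 1.127, G_1 = 10^(11.4/10) = 13.80
  Stage 2: F_2 = 10^(4.22/10) = 2.642, G_2 = 10^(−4.22/10) = 0.3784
  Stage 3: F_3 = 10^(7.23/10) = 5.284, G_3 = 10^(12.6/10) = 18.20
Friis cascade:
  F = 1.127 + (2.642 − 1)/13.80 + (5.284 − 1)/5.224 = 2.066
NF = 10 log₁₀(2.066) = 3.15 dB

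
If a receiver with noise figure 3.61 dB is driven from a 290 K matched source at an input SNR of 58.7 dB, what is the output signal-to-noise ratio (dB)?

By definition F = SNR_in/SNR_out, so in dB: SNR_out = SNR_in − NF
SNR_out = 58.7 − 3.61 = 55.09 dB

55.09 dB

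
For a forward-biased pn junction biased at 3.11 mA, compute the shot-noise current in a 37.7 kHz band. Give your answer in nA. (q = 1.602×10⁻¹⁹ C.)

6.13 nA

I_n = √(2qI·B)
2qI·B = 2 × 1.602×10⁻¹⁹ × 3.11×10⁻³ × 3.77×10⁴ = 3.76×10⁻¹⁷ A²
I_n = √(3.76×10⁻¹⁷) = 6.13×10⁻⁹ A = 6.13 nA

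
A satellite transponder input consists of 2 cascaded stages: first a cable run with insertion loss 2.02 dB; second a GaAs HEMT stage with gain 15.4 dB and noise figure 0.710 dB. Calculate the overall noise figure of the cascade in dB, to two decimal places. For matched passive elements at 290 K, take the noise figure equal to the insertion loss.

2.73 dB

Convert to linear (a loss of L dB is a gain of −L dB): F_i = 10^(NF_i/10), G_i = 10^(G_i,dB/10)
  Stage 1: F_1 = 10^(2.02/10) = 1.592, G_1 = 10^(−2.02/10) = 0.6281
  Stage 2: F_2 = 10^(0.710/10) = 1.178, G_2 = 10^(15.4/10) = 34.67
Friis cascade:
  F = 1.592 + (1.178 − 1)/0.6281 = 1.875
NF = 10 log₁₀(1.875) = 2.73 dB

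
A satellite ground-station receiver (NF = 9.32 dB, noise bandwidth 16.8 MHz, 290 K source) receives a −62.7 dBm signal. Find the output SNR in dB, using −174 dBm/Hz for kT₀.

Noise floor: N = −174 + 10 log₁₀(B) + NF
10 log₁₀(1.68×10⁷) = 72.25 dB
N = −174 + 72.25 + 9.32 = −92.43 dBm
SNR = P_sig − N = −62.7 − (−92.43) = 29.73 dB → 29.7 dB

29.7 dB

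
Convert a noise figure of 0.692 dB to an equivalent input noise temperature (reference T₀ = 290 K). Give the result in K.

50.1 K

F = 10^(0.692/10) = 1.17274
T_e = (F − 1)·T₀ = (1.17274 − 1) × 290 = 50.1 K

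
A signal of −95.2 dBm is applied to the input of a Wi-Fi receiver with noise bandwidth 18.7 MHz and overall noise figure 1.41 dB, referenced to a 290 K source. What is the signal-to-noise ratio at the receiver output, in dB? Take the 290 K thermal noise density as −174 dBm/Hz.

4.7 dB

Noise floor: N = −174 + 10 log₁₀(B) + NF
10 log₁₀(1.87×10⁷) = 72.72 dB
N = −174 + 72.72 + 1.41 = −99.87 dBm
SNR = P_sig − N = −95.2 − (−99.87) = 4.67 dB → 4.7 dB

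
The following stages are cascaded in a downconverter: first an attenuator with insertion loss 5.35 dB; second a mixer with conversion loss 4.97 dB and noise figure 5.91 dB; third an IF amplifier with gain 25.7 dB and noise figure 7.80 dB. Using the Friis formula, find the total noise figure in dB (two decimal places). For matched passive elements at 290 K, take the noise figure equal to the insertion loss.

18.29 dB

Convert to linear (a loss of L dB is a gain of −L dB): F_i = 10^(NF_i/10), G_i = 10^(G_i,dB/10)
  Stage 1: F_1 = 10^(5.35/10) = 3.428, G_1 = 10^(−5.35/10) = 0.2917
  Stage 2: F_2 = 10^(5.91/10) = 3.899, G_2 = 10^(−4.97/10) = 0.3184
  Stage 3: F_3 = 10^(7.80/10) = 6.026, G_3 = 10^(25.7/10) = 371.5
Friis cascade:
  F = 3.428 + (3.899 − 1)/0.2917 + (6.026 − 1)/0.09290 = 67.46
NF = 10 log₁₀(67.46) = 18.29 dB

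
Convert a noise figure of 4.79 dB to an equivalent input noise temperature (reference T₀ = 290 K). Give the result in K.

584 K

F = 10^(4.79/10) = 3.01301
T_e = (F − 1)·T₀ = (3.01301 − 1) × 290 = 584 K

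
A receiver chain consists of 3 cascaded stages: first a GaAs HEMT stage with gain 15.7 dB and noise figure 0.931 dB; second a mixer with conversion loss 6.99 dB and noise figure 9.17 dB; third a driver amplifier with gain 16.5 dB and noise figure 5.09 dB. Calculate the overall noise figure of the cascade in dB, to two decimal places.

Convert to linear (a loss of L dB is a gain of −L dB): F_i = 10^(NF_i/10), G_i = 10^(G_i,dB/10)
  Stage 1: F_1 = 10^(0.931/10) = 1.239, G_1 = 10^(15.7/10) = 37.15
  Stage 2: F_2 = 10^(9.17/10) = 8.260, G_2 = 10^(−6.99/10) = 0.2000
  Stage 3: F_3 = 10^(5.09/10) = 3.228, G_3 = 10^(16.5/10) = 44.67
Friis cascade:
  F = 1.239 + (8.260 − 1)/37.15 + (3.228 − 1)/7.430 = 1.734
NF = 10 log₁₀(1.734) = 2.39 dB

2.39 dB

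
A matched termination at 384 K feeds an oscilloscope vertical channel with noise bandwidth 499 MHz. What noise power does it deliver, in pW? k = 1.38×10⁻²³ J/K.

P_n = kTB = 1.38×10⁻²³ × 384 × 4.99×10⁸ = 2.64×10⁻¹² W = 2.64 pW

2.64 pW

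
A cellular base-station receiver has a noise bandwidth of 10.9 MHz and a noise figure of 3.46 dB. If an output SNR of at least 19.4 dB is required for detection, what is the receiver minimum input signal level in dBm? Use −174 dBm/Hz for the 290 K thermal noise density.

Sensitivity = −174 + 10 log₁₀(B) + NF + SNR_min
= −174 + 70.37 + 3.46 + 19.4
= −80.77 dBm → −80.8 dBm

−80.8 dBm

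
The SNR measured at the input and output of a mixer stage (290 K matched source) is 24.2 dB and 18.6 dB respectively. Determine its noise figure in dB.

5.6 dB

NF (dB) = SNR_in(dB) − SNR_out(dB) when the source is at T₀
NF = 24.2 − 18.6 = 5.6 dB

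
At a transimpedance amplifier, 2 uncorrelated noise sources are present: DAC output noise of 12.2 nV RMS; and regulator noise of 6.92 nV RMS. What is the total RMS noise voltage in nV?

14.0 nV

Uncorrelated sources add in power (mean-square): V_tot = √(ΣV_i²)
V_tot = √[(1.22×10⁻⁸)² + (6.92×10⁻⁹)²] = 1.40×10⁻⁸ V = 14.0 nV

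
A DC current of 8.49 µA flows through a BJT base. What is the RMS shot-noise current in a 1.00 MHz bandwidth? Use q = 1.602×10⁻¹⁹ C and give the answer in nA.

I_n = √(2qI·B)
2qI·B = 2 × 1.602×10⁻¹⁹ × 8.49×10⁻⁶ × 1.00×10⁶ = 2.72×10⁻¹⁸ A²
I_n = √(2.72×10⁻¹⁸) = 1.65×10⁻⁹ A = 1.65 nA

1.65 nA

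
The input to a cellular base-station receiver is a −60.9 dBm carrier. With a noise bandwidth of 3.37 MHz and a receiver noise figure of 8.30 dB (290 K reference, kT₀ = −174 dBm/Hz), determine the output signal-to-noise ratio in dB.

39.5 dB

Noise floor: N = −174 + 10 log₁₀(B) + NF
10 log₁₀(3.37×10⁶) = 65.28 dB
N = −174 + 65.28 + 8.30 = −100.42 dBm
SNR = P_sig − N = −60.9 − (−100.42) = 39.52 dB → 39.5 dB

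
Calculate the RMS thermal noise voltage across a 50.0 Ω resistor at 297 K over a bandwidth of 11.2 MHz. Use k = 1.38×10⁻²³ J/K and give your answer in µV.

V_n = √(4kTRB)
4kTRB = 4 × 1.38×10⁻²³ × 297 × 5.00×10¹ × 1.12×10⁷ = 9.18×10⁻¹² V²
V_n = √(9.18×10⁻¹²) = 3.03×10⁻⁶ V = 3.03 µV

3.03 µV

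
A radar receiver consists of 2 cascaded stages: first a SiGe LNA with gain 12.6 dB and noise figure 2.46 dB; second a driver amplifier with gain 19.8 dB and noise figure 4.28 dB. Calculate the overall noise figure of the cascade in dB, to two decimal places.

2.68 dB

Convert to linear (a loss of L dB is a gain of −L dB): F_i = 10^(NF_i/10), G_i = 10^(G_i,dB/10)
  Stage 1: F_1 = 10^(2.46/10) = 1.762, G_1 = 10^(12.6/10) = 18.20
  Stage 2: F_2 = 10^(4.28/10) = 2.679, G_2 = 10^(19.8/10) = 95.50
Friis cascade:
  F = 1.762 + (2.679 − 1)/18.20 = 1.854
NF = 10 log₁₀(1.854) = 2.68 dB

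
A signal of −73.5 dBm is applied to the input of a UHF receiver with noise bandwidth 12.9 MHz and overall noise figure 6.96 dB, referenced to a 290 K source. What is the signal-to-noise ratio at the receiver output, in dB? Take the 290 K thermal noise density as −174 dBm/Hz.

Noise floor: N = −174 + 10 log₁₀(B) + NF
10 log₁₀(1.29×10⁷) = 71.11 dB
N = −174 + 71.11 + 6.96 = −95.93 dBm
SNR = P_sig − N = −73.5 − (−95.93) = 22.43 dB → 22.4 dB

22.4 dB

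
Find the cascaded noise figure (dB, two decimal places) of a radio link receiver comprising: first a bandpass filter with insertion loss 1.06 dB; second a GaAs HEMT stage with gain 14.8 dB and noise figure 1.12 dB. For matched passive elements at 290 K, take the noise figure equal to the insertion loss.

Convert to linear (a loss of L dB is a gain of −L dB): F_i = 10^(NF_i/10), G_i = 10^(G_i,dB/10)
  Stage 1: F_1 = 10^(1.06/10) = 1.276, G_1 = 10^(−1.06/10) = 0.7834
  Stage 2: F_2 = 10^(1.12/10) = 1.294, G_2 = 10^(14.8/10) = 30.20
Friis cascade:
  F = 1.276 + (1.294 − 1)/0.7834 = 1.652
NF = 10 log₁₀(1.652) = 2.18 dB

2.18 dB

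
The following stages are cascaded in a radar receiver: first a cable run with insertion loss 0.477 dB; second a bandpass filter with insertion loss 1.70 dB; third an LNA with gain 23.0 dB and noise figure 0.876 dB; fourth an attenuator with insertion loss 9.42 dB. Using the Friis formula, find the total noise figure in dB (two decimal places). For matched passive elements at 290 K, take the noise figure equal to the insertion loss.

Convert to linear (a loss of L dB is a gain of −L dB): F_i = 10^(NF_i/10), G_i = 10^(G_i,dB/10)
  Stage 1: F_1 = 10^(0.477/10) = 1.116, G_1 = 10^(−0.477/10) = 0.8960
  Stage 2: F_2 = 10^(1.70/10) = 1.479, G_2 = 10^(−1.70/10) = 0.6761
  Stage 3: F_3 = 10^(0.876/10) = 1.223, G_3 = 10^(23.0/10) = 199.5
  Stage 4: F_4 = 10^(9.42/10) = 8.750, G_4 = 10^(−9.42/10) = 0.1143
Friis cascade:
  F = 1.116 + (1.479 − 1)/0.8960 + (1.223 − 1)/0.6058 + (8.750 − 1)/120.9 = 2.084
NF = 10 log₁₀(2.084) = 3.19 dB

3.19 dB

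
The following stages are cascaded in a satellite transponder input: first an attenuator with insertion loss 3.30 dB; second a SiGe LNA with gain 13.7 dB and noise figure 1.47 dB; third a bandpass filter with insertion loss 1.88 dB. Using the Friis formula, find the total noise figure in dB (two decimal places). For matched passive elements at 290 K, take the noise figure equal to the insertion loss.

Convert to linear (a loss of L dB is a gain of −L dB): F_i = 10^(NF_i/10), G_i = 10^(G_i,dB/10)
  Stage 1: F_1 = 10^(3.30/10) = 2.138, G_1 = 10^(−3.30/10) = 0.4677
  Stage 2: F_2 = 10^(1.47/10) = 1.403, G_2 = 10^(13.7/10) = 23.44
  Stage 3: F_3 = 10^(1.88/10) = 1.542, G_3 = 10^(−1.88/10) = 0.6486
Friis cascade:
  F = 2.138 + (1.403 − 1)/0.4677 + (1.542 − 1)/10.96 = 3.049
NF = 10 log₁₀(3.049) = 4.84 dB

4.84 dB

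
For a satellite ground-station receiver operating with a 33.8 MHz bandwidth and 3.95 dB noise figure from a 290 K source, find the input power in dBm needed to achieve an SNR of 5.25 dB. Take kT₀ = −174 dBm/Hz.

−89.5 dBm

Sensitivity = −174 + 10 log₁₀(B) + NF + SNR_min
= −174 + 75.29 + 3.95 + 5.25
= −89.51 dBm → −89.5 dBm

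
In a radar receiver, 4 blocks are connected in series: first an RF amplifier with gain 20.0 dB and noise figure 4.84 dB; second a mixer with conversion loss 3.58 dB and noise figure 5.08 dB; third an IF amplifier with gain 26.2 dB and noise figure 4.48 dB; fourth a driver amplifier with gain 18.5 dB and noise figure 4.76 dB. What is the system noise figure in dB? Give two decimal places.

Convert to linear (a loss of L dB is a gain of −L dB): F_i = 10^(NF_i/10), G_i = 10^(G_i,dB/10)
  Stage 1: F_1 = 10^(4.84/10) = 3.048, G_1 = 10^(20.0/10) = 100.0
  Stage 2: F_2 = 10^(5.08/10) = 3.221, G_2 = 10^(−3.58/10) = 0.4385
  Stage 3: F_3 = 10^(4.48/10) = 2.805, G_3 = 10^(26.2/10) = 416.9
  Stage 4: F_4 = 10^(4.76/10) = 2.992, G_4 = 10^(18.5/10) = 70.79
Friis cascade:
  F = 3.048 + (3.221 − 1)/100.0 + (2.805 − 1)/43.85 + (2.992 − 1)/1.828×10⁴ = 3.111
NF = 10 log₁₀(3.111) = 4.93 dB

4.93 dB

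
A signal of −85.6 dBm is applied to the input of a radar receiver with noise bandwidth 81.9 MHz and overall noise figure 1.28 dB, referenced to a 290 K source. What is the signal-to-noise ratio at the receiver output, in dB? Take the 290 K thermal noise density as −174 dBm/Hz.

8.0 dB

Noise floor: N = −174 + 10 log₁₀(B) + NF
10 log₁₀(8.19×10⁷) = 79.13 dB
N = −174 + 79.13 + 1.28 = −93.59 dBm
SNR = P_sig − N = −85.6 − (−93.59) = 7.99 dB → 8.0 dB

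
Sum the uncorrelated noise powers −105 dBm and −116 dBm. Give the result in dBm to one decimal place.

Convert to linear, add, convert back:
P₁ = 3.16×10⁻¹⁴ W, P₂ = 2.51×10⁻¹⁵ W
P_tot = 3.41×10⁻¹⁴ W → 10 log₁₀(P_tot / 10⁻³) = −104.7 dBm

−104.7 dBm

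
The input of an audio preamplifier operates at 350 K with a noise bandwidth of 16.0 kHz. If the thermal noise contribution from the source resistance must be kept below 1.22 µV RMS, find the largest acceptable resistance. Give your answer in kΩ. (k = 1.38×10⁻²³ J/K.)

Johnson–Nyquist: V_n = √(4kTRB) ⇒ R = V_n² / (4kTB)
4kTB = 4 × 1.38×10⁻²³ × 350 × 1.60×10⁴ = 3.09×10⁻¹⁶
R = (1.22×10⁻⁶)² / 3.09×10⁻¹⁶ = 4.81×10³ Ω = 4.81 kΩ

4.81 kΩ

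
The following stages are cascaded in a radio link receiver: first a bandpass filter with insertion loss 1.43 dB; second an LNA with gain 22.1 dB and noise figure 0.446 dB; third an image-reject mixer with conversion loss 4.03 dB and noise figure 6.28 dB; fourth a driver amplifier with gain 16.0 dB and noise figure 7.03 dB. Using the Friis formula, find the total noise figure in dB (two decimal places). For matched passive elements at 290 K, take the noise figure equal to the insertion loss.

Convert to linear (a loss of L dB is a gain of −L dB): F_i = 10^(NF_i/10), G_i = 10^(G_i,dB/10)
  Stage 1: F_1 = 10^(1.43/10) = 1.390, G_1 = 10^(−1.43/10) = 0.7194
  Stage 2: F_2 = 10^(0.446/10) = 1.108, G_2 = 10^(22.1/10) = 162.2
  Stage 3: F_3 = 10^(6.28/10) = 4.246, G_3 = 10^(−4.03/10) = 0.3954
  Stage 4: F_4 = 10^(7.03/10) = 5.047, G_4 = 10^(16.0/10) = 39.81
Friis cascade:
  F = 1.390 + (1.108 − 1)/0.7194 + (4.246 − 1)/116.7 + (5.047 − 1)/46.13 = 1.656
NF = 10 log₁₀(1.656) = 2.19 dB

2.19 dB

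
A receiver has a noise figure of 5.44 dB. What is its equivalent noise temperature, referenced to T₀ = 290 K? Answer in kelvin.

F = 10^(5.44/10) = 3.49945
T_e = (F − 1)·T₀ = (3.49945 − 1) × 290 = 725 K

725 K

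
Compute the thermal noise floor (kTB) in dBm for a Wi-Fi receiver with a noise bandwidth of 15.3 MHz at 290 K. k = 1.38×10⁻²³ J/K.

−102.1 dBm

P_n = kTB = 1.38×10⁻²³ × 290 × 1.53×10⁷ = 6.12×10⁻¹⁴ W
In dBm: 10 log₁₀(6.12×10⁻¹⁴ / 10⁻³) = −102.1 dBm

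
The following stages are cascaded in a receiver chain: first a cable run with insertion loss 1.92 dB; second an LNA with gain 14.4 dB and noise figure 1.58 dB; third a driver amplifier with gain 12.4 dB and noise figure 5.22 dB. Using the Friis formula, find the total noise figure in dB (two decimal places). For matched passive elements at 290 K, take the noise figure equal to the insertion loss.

Convert to linear (a loss of L dB is a gain of −L dB): F_i = 10^(NF_i/10), G_i = 10^(G_i,dB/10)
  Stage 1: F_1 = 10^(1.92/10) = 1.556, G_1 = 10^(−1.92/10) = 0.6427
  Stage 2: F_2 = 10^(1.58/10) = 1.439, G_2 = 10^(14.4/10) = 27.54
  Stage 3: F_3 = 10^(5.22/10) = 3.327, G_3 = 10^(12.4/10) = 17.38
Friis cascade:
  F = 1.556 + (1.439 − 1)/0.6427 + (3.327 − 1)/17.70 = 2.370
NF = 10 log₁₀(2.370) = 3.75 dB

3.75 dB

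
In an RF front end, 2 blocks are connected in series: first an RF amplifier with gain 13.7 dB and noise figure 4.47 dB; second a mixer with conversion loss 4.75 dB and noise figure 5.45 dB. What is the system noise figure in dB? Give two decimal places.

4.63 dB

Convert to linear (a loss of L dB is a gain of −L dB): F_i = 10^(NF_i/10), G_i = 10^(G_i,dB/10)
  Stage 1: F_1 = 10^(4.47/10) = 2.799, G_1 = 10^(13.7/10) = 23.44
  Stage 2: F_2 = 10^(5.45/10) = 3.508, G_2 = 10^(−4.75/10) = 0.3350
Friis cascade:
  F = 2.799 + (3.508 − 1)/23.44 = 2.906
NF = 10 log₁₀(2.906) = 4.63 dB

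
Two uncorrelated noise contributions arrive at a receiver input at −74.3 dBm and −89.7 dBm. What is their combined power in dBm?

−74.2 dBm

Convert to linear, add, convert back:
P₁ = 3.72×10⁻¹¹ W, P₂ = 1.07×10⁻¹² W
P_tot = 3.82×10⁻¹¹ W → 10 log₁₀(P_tot / 10⁻³) = −74.2 dBm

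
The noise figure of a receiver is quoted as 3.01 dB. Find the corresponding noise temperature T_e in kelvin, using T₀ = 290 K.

290 K

F = 10^(3.01/10) = 1.99986
T_e = (F − 1)·T₀ = (1.99986 − 1) × 290 = 290 K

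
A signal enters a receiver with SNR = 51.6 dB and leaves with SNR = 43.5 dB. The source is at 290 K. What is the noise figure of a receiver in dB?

8.1 dB

NF (dB) = SNR_in(dB) − SNR_out(dB) when the source is at T₀
NF = 51.6 − 43.5 = 8.1 dB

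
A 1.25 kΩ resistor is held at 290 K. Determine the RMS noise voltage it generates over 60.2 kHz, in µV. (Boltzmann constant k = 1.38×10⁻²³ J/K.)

V_n = √(4kTRB)
4kTRB = 4 × 1.38×10⁻²³ × 290 × 1.25×10³ × 6.02×10⁴ = 1.20×10⁻¹² V²
V_n = √(1.20×10⁻¹²) = 1.10×10⁻⁶ V = 1.10 µV

1.10 µV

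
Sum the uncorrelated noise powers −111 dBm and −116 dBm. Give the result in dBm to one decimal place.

Convert to linear, add, convert back:
P₁ = 7.94×10⁻¹⁵ W, P₂ = 2.51×10⁻¹⁵ W
P_tot = 1.05×10⁻¹⁴ W → 10 log₁₀(P_tot / 10⁻³) = −109.8 dBm

−109.8 dBm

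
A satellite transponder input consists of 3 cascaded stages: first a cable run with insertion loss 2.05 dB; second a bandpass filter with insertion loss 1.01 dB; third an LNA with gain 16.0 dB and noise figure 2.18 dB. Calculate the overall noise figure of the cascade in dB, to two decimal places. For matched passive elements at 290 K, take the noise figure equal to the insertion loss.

5.24 dB

Convert to linear (a loss of L dB is a gain of −L dB): F_i = 10^(NF_i/10), G_i = 10^(G_i,dB/10)
  Stage 1: F_1 = 10^(2.05/10) = 1.603, G_1 = 10^(−2.05/10) = 0.6237
  Stage 2: F_2 = 10^(1.01/10) = 1.262, G_2 = 10^(−1.01/10) = 0.7925
  Stage 3: F_3 = 10^(2.18/10) = 1.652, G_3 = 10^(16.0/10) = 39.81
Friis cascade:
  F = 1.603 + (1.262 − 1)/0.6237 + (1.652 − 1)/0.4943 = 3.342
NF = 10 log₁₀(3.342) = 5.24 dB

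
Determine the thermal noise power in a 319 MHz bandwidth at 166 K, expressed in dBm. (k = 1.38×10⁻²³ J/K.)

−91.4 dBm

P_n = kTB = 1.38×10⁻²³ × 166 × 3.19×10⁸ = 7.31×10⁻¹³ W
In dBm: 10 log₁₀(7.31×10⁻¹³ / 10⁻³) = −91.4 dBm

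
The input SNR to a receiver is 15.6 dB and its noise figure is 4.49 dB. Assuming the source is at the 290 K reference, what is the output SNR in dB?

By definition F = SNR_in/SNR_out, so in dB: SNR_out = SNR_in − NF
SNR_out = 15.6 − 4.49 = 11.11 dB

11.11 dB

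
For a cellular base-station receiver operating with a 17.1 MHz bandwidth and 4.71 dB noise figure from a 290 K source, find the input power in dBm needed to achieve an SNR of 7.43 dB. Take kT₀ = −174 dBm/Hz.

−89.5 dBm

Sensitivity = −174 + 10 log₁₀(B) + NF + SNR_min
= −174 + 72.33 + 4.71 + 7.43
= −89.53 dBm → −89.5 dBm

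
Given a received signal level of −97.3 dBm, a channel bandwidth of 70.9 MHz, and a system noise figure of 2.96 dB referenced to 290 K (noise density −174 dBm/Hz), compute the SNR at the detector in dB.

−4.8 dB

Noise floor: N = −174 + 10 log₁₀(B) + NF
10 log₁₀(7.09×10⁷) = 78.51 dB
N = −174 + 78.51 + 2.96 = −92.53 dBm
SNR = P_sig − N = −97.3 − (−92.53) = −4.77 dB → −4.8 dB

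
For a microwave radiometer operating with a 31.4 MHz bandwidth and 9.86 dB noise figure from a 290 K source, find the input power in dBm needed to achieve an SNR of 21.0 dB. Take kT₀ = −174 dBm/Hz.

Sensitivity = −174 + 10 log₁₀(B) + NF + SNR_min
= −174 + 74.97 + 9.86 + 21.0
= −68.17 dBm → −68.2 dBm

−68.2 dBm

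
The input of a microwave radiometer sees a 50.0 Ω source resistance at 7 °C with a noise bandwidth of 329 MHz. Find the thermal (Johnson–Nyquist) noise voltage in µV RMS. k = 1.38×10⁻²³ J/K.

15.9 µV

T = 7 °C + 273.15 = 280.15 K
V_n = √(4kTRB)
4kTRB = 4 × 1.38×10⁻²³ × 280.15 × 5.00×10¹ × 3.29×10⁸ = 2.54×10⁻¹⁰ V²
V_n = √(2.54×10⁻¹⁰) = 1.59×10⁻⁵ V = 15.9 µV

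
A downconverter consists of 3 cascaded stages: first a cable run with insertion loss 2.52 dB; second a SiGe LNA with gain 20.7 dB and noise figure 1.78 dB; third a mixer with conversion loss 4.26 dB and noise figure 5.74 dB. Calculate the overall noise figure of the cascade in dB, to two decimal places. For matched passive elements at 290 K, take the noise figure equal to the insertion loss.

4.37 dB

Convert to linear (a loss of L dB is a gain of −L dB): F_i = 10^(NF_i/10), G_i = 10^(G_i,dB/10)
  Stage 1: F_1 = 10^(2.52/10) = 1.786, G_1 = 10^(−2.52/10) = 0.5598
  Stage 2: F_2 = 10^(1.78/10) = 1.507, G_2 = 10^(20.7/10) = 117.5
  Stage 3: F_3 = 10^(5.74/10) = 3.750, G_3 = 10^(−4.26/10) = 0.3750
Friis cascade:
  F = 1.786 + (1.507 − 1)/0.5598 + (3.750 − 1)/65.77 = 2.733
NF = 10 log₁₀(2.733) = 4.37 dB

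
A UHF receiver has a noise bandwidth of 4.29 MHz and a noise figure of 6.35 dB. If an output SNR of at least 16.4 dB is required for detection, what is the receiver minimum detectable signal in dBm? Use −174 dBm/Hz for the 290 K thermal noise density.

Sensitivity = −174 + 10 log₁₀(B) + NF + SNR_min
= −174 + 66.32 + 6.35 + 16.4
= −84.93 dBm → −84.9 dBm

−84.9 dBm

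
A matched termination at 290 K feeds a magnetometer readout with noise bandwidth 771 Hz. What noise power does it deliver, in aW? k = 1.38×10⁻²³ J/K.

3.09 aW

P_n = kTB = 1.38×10⁻²³ × 290 × 7.71×10² = 3.09×10⁻¹⁸ W = 3.09 aW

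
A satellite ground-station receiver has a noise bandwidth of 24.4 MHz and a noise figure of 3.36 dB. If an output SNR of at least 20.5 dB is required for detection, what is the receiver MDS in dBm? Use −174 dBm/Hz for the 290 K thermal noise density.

Sensitivity = −174 + 10 log₁₀(B) + NF + SNR_min
= −174 + 73.87 + 3.36 + 20.5
= −76.27 dBm → −76.3 dBm

−76.3 dBm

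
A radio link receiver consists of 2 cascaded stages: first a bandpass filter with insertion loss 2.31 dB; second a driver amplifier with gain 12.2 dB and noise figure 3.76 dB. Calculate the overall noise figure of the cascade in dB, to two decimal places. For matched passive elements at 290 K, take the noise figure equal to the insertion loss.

6.07 dB

Convert to linear (a loss of L dB is a gain of −L dB): F_i = 10^(NF_i/10), G_i = 10^(G_i,dB/10)
  Stage 1: F_1 = 10^(2.31/10) = 1.702, G_1 = 10^(−2.31/10) = 0.5875
  Stage 2: F_2 = 10^(3.76/10) = 2.377, G_2 = 10^(12.2/10) = 16.60
Friis cascade:
  F = 1.702 + (2.377 − 1)/0.5875 = 4.046
NF = 10 log₁₀(4.046) = 6.07 dB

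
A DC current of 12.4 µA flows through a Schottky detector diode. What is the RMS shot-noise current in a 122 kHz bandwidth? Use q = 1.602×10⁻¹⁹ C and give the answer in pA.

I_n = √(2qI·B)
2qI·B = 2 × 1.602×10⁻¹⁹ × 1.24×10⁻⁵ × 1.22×10⁵ = 4.85×10⁻¹⁹ A²
I_n = √(4.85×10⁻¹⁹) = 6.96×10⁻¹⁰ A = 696 pA

696 pA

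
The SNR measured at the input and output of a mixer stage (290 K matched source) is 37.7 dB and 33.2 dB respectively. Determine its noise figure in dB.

4.5 dB

NF (dB) = SNR_in(dB) − SNR_out(dB) when the source is at T₀
NF = 37.7 − 33.2 = 4.5 dB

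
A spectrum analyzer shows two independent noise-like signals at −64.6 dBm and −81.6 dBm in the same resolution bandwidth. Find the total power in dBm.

−64.5 dBm

Convert to linear, add, convert back:
P₁ = 3.47×10⁻¹⁰ W, P₂ = 6.92×10⁻¹² W
P_tot = 3.54×10⁻¹⁰ W → 10 log₁₀(P_tot / 10⁻³) = −64.5 dBm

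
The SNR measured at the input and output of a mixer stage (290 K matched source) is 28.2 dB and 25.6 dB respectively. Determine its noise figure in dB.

NF (dB) = SNR_in(dB) − SNR_out(dB) when the source is at T₀
NF = 28.2 − 25.6 = 2.6 dB

2.6 dB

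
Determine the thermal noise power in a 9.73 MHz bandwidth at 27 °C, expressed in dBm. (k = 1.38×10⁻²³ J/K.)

−103.9 dBm

T = 27 °C + 273.15 = 300.15 K
P_n = kTB = 1.38×10⁻²³ × 300.15 × 9.73×10⁶ = 4.03×10⁻¹⁴ W
In dBm: 10 log₁₀(4.03×10⁻¹⁴ / 10⁻³) = −103.9 dBm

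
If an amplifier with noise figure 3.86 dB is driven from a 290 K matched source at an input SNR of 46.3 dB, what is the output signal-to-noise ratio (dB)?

42.44 dB

By definition F = SNR_in/SNR_out, so in dB: SNR_out = SNR_in − NF
SNR_out = 46.3 − 3.86 = 42.44 dB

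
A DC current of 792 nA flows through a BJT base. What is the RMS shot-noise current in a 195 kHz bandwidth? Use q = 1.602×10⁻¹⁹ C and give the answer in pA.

222 pA

I_n = √(2qI·B)
2qI·B = 2 × 1.602×10⁻¹⁹ × 7.92×10⁻⁷ × 1.95×10⁵ = 4.95×10⁻²⁰ A²
I_n = √(4.95×10⁻²⁰) = 2.22×10⁻¹⁰ A = 222 pA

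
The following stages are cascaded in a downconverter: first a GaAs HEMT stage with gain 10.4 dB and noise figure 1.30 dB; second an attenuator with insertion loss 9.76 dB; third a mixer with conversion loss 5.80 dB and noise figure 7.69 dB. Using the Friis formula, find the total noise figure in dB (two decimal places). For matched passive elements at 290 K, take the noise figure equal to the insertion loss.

Convert to linear (a loss of L dB is a gain of −L dB): F_i = 10^(NF_i/10), G_i = 10^(G_i,dB/10)
  Stage 1: F_1 = 10^(1.30/10) = 1.349, G_1 = 10^(10.4/10) = 10.96
  Stage 2: F_2 = 10^(9.76/10) = 9.462, G_2 = 10^(−9.76/10) = 0.1057
  Stage 3: F_3 = 10^(7.69/10) = 5.875, G_3 = 10^(−5.80/10) = 0.2630
Friis cascade:
  F = 1.349 + (9.462 − 1)/10.96 + (5.875 − 1)/1.159 = 6.328
NF = 10 log₁₀(6.328) = 8.01 dB

8.01 dB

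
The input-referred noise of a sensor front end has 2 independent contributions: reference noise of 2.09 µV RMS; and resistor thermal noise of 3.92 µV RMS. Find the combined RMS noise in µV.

Uncorrelated sources add in power (mean-square): V_tot = √(ΣV_i²)
V_tot = √[(2.09×10⁻⁶)² + (3.92×10⁻⁶)²] = 4.44×10⁻⁶ V = 4.44 µV

4.44 µV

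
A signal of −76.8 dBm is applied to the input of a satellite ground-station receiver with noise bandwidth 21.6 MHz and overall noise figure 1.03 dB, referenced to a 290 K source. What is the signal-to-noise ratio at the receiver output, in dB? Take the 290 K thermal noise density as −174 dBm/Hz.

Noise floor: N = −174 + 10 log₁₀(B) + NF
10 log₁₀(2.16×10⁷) = 73.34 dB
N = −174 + 73.34 + 1.03 = −99.63 dBm
SNR = P_sig − N = −76.8 − (−99.63) = 22.83 dB → 22.8 dB

22.8 dB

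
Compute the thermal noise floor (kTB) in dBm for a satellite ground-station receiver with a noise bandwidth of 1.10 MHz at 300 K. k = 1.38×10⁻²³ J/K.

−113.4 dBm

P_n = kTB = 1.38×10⁻²³ × 300 × 1.10×10⁶ = 4.55×10⁻¹⁵ W
In dBm: 10 log₁₀(4.55×10⁻¹⁵ / 10⁻³) = −113.4 dBm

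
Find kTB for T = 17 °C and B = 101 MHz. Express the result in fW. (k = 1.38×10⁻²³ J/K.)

404 fW

T = 17 °C + 273.15 = 290.15 K
P_n = kTB = 1.38×10⁻²³ × 290.15 × 1.01×10⁸ = 4.04×10⁻¹³ W = 404 fW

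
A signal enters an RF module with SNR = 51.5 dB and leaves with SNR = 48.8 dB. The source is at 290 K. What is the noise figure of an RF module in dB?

2.7 dB

NF (dB) = SNR_in(dB) − SNR_out(dB) when the source is at T₀
NF = 51.5 − 48.8 = 2.7 dB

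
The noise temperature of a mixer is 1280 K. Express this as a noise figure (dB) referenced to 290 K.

F = 1 + T_e/T₀ = 1 + 1280/290 = 5.41379
NF = 10 log₁₀(5.41379) = 7.34 dB

7.34 dB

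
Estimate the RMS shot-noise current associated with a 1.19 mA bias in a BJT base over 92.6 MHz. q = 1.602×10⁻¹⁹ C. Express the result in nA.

I_n = √(2qI·B)
2qI·B = 2 × 1.602×10⁻¹⁹ × 1.19×10⁻³ × 9.26×10⁷ = 3.53×10⁻¹⁴ A²
I_n = √(3.53×10⁻¹⁴) = 1.88×10⁻⁷ A = 188 nA

188 nA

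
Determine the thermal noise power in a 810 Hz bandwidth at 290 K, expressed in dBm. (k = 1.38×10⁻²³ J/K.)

P_n = kTB = 1.38×10⁻²³ × 290 × 8.10×10² = 3.24×10⁻¹⁸ W
In dBm: 10 log₁₀(3.24×10⁻¹⁸ / 10⁻³) = −144.9 dBm

−144.9 dBm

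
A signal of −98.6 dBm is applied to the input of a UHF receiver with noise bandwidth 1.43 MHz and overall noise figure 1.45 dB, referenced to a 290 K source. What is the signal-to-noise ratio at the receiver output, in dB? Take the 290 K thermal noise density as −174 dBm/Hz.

Noise floor: N = −174 + 10 log₁₀(B) + NF
10 log₁₀(1.43×10⁶) = 61.55 dB
N = −174 + 61.55 + 1.45 = −111.00 dBm
SNR = P_sig − N = −98.6 − (−111.00) = 12.40 dB → 12.4 dB

12.4 dB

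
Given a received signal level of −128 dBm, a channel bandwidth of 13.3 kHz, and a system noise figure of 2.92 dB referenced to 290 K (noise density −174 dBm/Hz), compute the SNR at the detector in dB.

Noise floor: N = −174 + 10 log₁₀(B) + NF
10 log₁₀(1.33×10⁴) = 41.24 dB
N = −174 + 41.24 + 2.92 = −129.84 dBm
SNR = P_sig − N = −128 − (−129.84) = 1.84 dB → 1.8 dB

1.8 dB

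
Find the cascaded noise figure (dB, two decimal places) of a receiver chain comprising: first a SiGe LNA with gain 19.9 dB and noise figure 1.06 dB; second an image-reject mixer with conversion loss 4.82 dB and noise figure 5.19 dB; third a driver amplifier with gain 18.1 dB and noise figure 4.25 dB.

Convert to linear (a loss of L dB is a gain of −L dB): F_i = 10^(NF_i/10), G_i = 10^(G_i,dB/10)
  Stage 1: F_1 = 10^(1.06/10) = 1.276, G_1 = 10^(19.9/10) = 97.72
  Stage 2: F_2 = 10^(5.19/10) = 3.304, G_2 = 10^(−4.82/10) = 0.3296
  Stage 3: F_3 = 10^(4.25/10) = 2.661, G_3 = 10^(18.1/10) = 64.57
Friis cascade:
  F = 1.276 + (3.304 − 1)/97.72 + (2.661 − 1)/32.21 = 1.352
NF = 10 log₁₀(1.352) = 1.31 dB

1.31 dB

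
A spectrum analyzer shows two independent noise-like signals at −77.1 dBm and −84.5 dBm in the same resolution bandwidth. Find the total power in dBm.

−76.4 dBm

Convert to linear, add, convert back:
P₁ = 1.95×10⁻¹¹ W, P₂ = 3.55×10⁻¹² W
P_tot = 2.30×10⁻¹¹ W → 10 log₁₀(P_tot / 10⁻³) = −76.4 dBm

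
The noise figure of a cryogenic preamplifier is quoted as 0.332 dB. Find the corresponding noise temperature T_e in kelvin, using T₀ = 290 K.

F = 10^(0.332/10) = 1.07944
T_e = (F − 1)·T₀ = (1.07944 − 1) × 290 = 23.0 K

23.0 K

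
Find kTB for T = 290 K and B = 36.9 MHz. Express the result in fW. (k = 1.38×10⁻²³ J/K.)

P_n = kTB = 1.38×10⁻²³ × 290 × 3.69×10⁷ = 1.48×10⁻¹³ W = 148 fW

148 fW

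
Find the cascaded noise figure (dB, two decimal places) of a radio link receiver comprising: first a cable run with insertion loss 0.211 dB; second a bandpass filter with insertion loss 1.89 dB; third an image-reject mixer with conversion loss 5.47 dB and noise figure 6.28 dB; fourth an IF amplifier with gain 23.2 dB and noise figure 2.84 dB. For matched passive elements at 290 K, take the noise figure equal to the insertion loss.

Convert to linear (a loss of L dB is a gain of −L dB): F_i = 10^(NF_i/10), G_i = 10^(G_i,dB/10)
  Stage 1: F_1 = 10^(0.211/10) = 1.050, G_1 = 10^(−0.211/10) = 0.9526
  Stage 2: F_2 = 10^(1.89/10) = 1.545, G_2 = 10^(−1.89/10) = 0.6471
  Stage 3: F_3 = 10^(6.28/10) = 4.246, G_3 = 10^(−5.47/10) = 0.2838
  Stage 4: F_4 = 10^(2.84/10) = 1.923, G_4 = 10^(23.2/10) = 208.9
Friis cascade:
  F = 1.050 + (1.545 − 1)/0.9526 + (4.246 − 1)/0.6165 + (1.923 − 1)/0.1749 = 12.16
NF = 10 log₁₀(12.16) = 10.85 dB

10.85 dB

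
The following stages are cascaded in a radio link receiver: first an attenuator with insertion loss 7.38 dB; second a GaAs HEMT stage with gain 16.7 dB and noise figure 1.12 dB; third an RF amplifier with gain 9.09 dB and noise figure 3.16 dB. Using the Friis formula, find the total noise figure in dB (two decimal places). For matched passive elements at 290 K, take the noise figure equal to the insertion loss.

Convert to linear (a loss of L dB is a gain of −L dB): F_i = 10^(NF_i/10), G_i = 10^(G_i,dB/10)
  Stage 1: F_1 = 10^(7.38/10) = 5.470, G_1 = 10^(−7.38/10) = 0.1828
  Stage 2: F_2 = 10^(1.12/10) = 1.294, G_2 = 10^(16.7/10) = 46.77
  Stage 3: F_3 = 10^(3.16/10) = 2.070, G_3 = 10^(9.09/10) = 8.110
Friis cascade:
  F = 5.470 + (1.294 − 1)/0.1828 + (2.070 − 1)/8.551 = 7.205
NF = 10 log₁₀(7.205) = 8.58 dB

8.58 dB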